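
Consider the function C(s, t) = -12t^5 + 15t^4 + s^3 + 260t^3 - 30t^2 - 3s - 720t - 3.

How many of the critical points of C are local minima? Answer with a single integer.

C separates as a function of s plus a function of t, so ∇C=0 decouples.
∂C/∂s = 3(s - 1)(s + 1) = 0 at s ∈ {-1, 1}; ∂C/∂t = -60(t - 4)(t - 1)(t + 1)(t + 3) = 0 at t ∈ {-3, -1, 1, 4}.
The Hessian is diagonal: diag(C_ss, C_tt). Second derivatives: C_ss(-1)=-6, C_ss(1)=6; C_tt(-3)=3360, C_tt(-1)=-1200, C_tt(1)=1440, C_tt(4)=-6300.
Local minima occur where both diagonal entries positive: (1, -3), (1, 1). Count: 2.

2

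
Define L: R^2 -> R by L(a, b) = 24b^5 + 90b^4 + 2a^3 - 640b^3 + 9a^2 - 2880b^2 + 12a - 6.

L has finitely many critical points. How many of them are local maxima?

2

L separates as a function of a plus a function of b, so ∇L=0 decouples.
∂L/∂a = 6(a + 1)(a + 2) = 0 at a ∈ {-2, -1}; ∂L/∂b = 120b(b - 4)(b + 3)(b + 4) = 0 at b ∈ {-4, -3, 0, 4}.
The Hessian is diagonal: diag(L_aa, L_bb). Second derivatives: L_aa(-2)=-6, L_aa(-1)=6; L_bb(-4)=-3840, L_bb(-3)=2520, L_bb(0)=-5760, L_bb(4)=26880.
Local maxima occur where both diagonal entries negative: (-2, -4), (-2, 0). Count: 2.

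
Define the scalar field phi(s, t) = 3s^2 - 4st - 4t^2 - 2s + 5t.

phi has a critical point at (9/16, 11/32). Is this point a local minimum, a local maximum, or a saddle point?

saddle point

The Hessian of phi is constant: H = [[6, -4], [-4, -8]].
det(H) = 6·(-8) − (-4)² = -64.
Since det(H) < 0, H is indefinite and the critical point is a saddle point.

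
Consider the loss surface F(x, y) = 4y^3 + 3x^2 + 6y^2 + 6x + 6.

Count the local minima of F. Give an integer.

F separates as a function of x plus a function of y, so ∇F=0 decouples.
∂F/∂x = 6(x + 1) = 0 at x ∈ {-1}; ∂F/∂y = 12y(y + 1) = 0 at y ∈ {-1, 0}.
The Hessian is diagonal: diag(F_xx, F_yy). Second derivatives: F_xx(-1)=6; F_yy(-1)=-12, F_yy(0)=12.
Local minima occur where both diagonal entries positive: (-1, 0). Count: 1.

1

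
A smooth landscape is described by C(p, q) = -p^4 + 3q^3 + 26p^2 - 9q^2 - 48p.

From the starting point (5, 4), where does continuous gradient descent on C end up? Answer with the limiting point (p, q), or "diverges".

C is separable, so gradient descent decouples: p follows -∂C/∂p, q follows -∂C/∂q.
∂C/∂p = -4(p - 3)(p - 1)(p + 4); at p=5 this is -288, so p increases.
∂C/∂q = 9q(q - 2); at q=4 this is 72, so q decreases.
The p-coordinate has no critical point in that direction and runs off to infinity.

diverges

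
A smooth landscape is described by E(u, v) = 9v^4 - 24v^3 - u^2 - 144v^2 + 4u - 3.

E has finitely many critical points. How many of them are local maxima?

E separates as a function of u plus a function of v, so ∇E=0 decouples.
∂E/∂u = -2(u - 2) = 0 at u ∈ {2}; ∂E/∂v = 36v(v - 4)(v + 2) = 0 at v ∈ {-2, 0, 4}.
The Hessian is diagonal: diag(E_uu, E_vv). Second derivatives: E_uu(2)=-2; E_vv(-2)=432, E_vv(0)=-288, E_vv(4)=864.
Local maxima occur where both diagonal entries negative: (2, 0). Count: 1.

1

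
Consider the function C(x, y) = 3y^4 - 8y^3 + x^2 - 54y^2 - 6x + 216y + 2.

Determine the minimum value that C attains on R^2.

-682

C(x,y) separates as P(x) + Q(y) + 2, so its minimum is min P + min Q + 2.
P'(x) = 2x - 6 vanishes at x ∈ {3}; Q'(y) = 12(y - 3)(y - 2)(y + 3) vanishes at y ∈ {-3, 2, 3}.
Local minima of P (where P''>0): P(3)=-9. Local minima of Q: Q(-3)=-675, Q(3)=189.
So the global minimum of C is P(3) + Q(-3) + 2 = -9 − 675 + 2 = -682, attained at (3, -3).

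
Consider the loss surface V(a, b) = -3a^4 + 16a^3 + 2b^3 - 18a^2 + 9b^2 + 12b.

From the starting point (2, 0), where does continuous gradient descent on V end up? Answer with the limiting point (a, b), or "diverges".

V is separable, so gradient descent decouples: a follows -∂V/∂a, b follows -∂V/∂b.
∂V/∂a = -12a(a - 3)(a - 1); at a=2 this is 24, so a decreases.
∂V/∂b = 6(b + 1)(b + 2); at b=0 this is 12, so b decreases.
a converges to its nearest critical value 1 (a local min of the a-part); b converges to -1. The iterate converges to (1, -1).

(1, -1)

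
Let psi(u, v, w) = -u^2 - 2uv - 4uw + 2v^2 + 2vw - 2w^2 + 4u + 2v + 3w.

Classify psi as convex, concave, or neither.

neither

psi is quadratic, so its Hessian is the constant matrix H = [[-2, -2, -4], [-2, 4, 2], [-4, 2, -4]].
Leading principal minors: -2, -12, 24.
Neither pattern holds ⇒ H is indefinite ⇒ neither convex nor concave.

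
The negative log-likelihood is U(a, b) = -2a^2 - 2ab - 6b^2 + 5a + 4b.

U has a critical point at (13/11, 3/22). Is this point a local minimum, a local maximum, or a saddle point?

local maximum

The Hessian of U is constant: H = [[-4, -2], [-2, -12]].
det(H) = (-4)·(-12) − (-2)² = 44.
det(H) > 0 and tr(H) = -16 < 0, so H is negative definite and the point is a local maximum.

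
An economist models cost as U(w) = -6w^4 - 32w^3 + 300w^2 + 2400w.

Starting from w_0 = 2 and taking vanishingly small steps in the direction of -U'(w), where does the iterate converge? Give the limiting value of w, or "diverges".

U'(w) = -24(w - 5)(w + 4)(w + 5), so U'(2) = 3024.
Gradient descent moves in the -U' direction, i.e. w is decreasing.
The nearest critical point in that direction is w = -4, where U'' = 216 > 0 (a local minimum). The iterate converges there.

-4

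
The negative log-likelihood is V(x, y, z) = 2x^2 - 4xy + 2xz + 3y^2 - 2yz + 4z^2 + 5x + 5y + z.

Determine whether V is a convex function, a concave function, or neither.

V is quadratic, so its Hessian is the constant matrix H = [[4, -4, 2], [-4, 6, -2], [2, -2, 8]].
Leading principal minors: 4, 8, 56.
All positive ⇒ H ≻ 0 ⇒ convex.

convex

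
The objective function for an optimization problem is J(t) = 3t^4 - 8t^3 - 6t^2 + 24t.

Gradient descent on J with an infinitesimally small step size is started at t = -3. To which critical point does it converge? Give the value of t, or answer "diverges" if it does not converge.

J'(t) = 12(t - 2)(t - 1)(t + 1), so J'(-3) = -480.
Gradient descent moves in the -J' direction, i.e. t is increasing.
The nearest critical point in that direction is t = -1, where J'' = 72 > 0 (a local minimum). The iterate converges there.

-1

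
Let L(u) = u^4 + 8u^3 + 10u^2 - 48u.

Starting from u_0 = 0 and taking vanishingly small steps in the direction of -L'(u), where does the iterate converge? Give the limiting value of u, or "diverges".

1

L'(u) = 4(u - 1)(u + 3)(u + 4), so L'(0) = -48.
Gradient descent moves in the -L' direction, i.e. u is increasing.
The nearest critical point in that direction is u = 1, where L'' = 80 > 0 (a local minimum). The iterate converges there.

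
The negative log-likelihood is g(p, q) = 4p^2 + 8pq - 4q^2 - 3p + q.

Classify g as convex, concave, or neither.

neither

g is quadratic, so its Hessian is the constant matrix H = [[8, 8], [8, -8]].
det(H) = -128, tr(H) = 0.
det(H) < 0, so H is indefinite: neither convex nor concave.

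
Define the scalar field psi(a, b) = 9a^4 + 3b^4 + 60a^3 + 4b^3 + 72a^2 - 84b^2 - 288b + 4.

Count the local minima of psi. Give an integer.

psi separates as a function of a plus a function of b, so ∇psi=0 decouples.
∂psi/∂a = 36a(a + 1)(a + 4) = 0 at a ∈ {-4, -1, 0}; ∂psi/∂b = 12(b - 4)(b + 2)(b + 3) = 0 at b ∈ {-3, -2, 4}.
The Hessian is diagonal: diag(psi_aa, psi_bb). Second derivatives: psi_aa(-4)=432, psi_aa(-1)=-108, psi_aa(0)=144; psi_bb(-3)=84, psi_bb(-2)=-72, psi_bb(4)=504.
Local minima occur where both diagonal entries positive: (-4, -3), (-4, 4), (0, -3), (0, 4). Count: 4.

4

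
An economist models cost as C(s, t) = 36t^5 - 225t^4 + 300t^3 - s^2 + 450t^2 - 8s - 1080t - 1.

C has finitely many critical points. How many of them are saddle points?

C separates as a function of s plus a function of t, so ∇C=0 decouples.
∂C/∂s = -2(s + 4) = 0 at s ∈ {-4}; ∂C/∂t = 180(t - 3)(t - 2)(t - 1)(t + 1) = 0 at t ∈ {-1, 1, 2, 3}.
The Hessian is diagonal: diag(C_ss, C_tt). Second derivatives: C_ss(-4)=-2; C_tt(-1)=-4320, C_tt(1)=720, C_tt(2)=-540, C_tt(3)=1440.
Saddle points occur where the two diagonal entries have opposite signs: (-4, 1), (-4, 3). Count: 2.

2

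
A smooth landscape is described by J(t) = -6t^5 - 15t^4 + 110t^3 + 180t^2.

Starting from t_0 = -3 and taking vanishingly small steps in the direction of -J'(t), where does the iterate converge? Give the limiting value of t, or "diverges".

-4

J'(t) = -30t(t - 3)(t + 1)(t + 4), so J'(-3) = 1080.
Gradient descent moves in the -J' direction, i.e. t is decreasing.
The nearest critical point in that direction is t = -4, where J'' = 2520 > 0 (a local minimum). The iterate converges there.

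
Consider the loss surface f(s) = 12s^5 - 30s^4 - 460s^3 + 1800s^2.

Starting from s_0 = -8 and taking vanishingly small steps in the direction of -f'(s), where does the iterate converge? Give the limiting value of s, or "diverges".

f'(s) = 60s(s - 4)(s - 3)(s + 5), so f'(-8) = 190080.
Gradient descent moves in the -f' direction, i.e. s is decreasing.
There is no critical point below s=-8, and f' keeps the same sign, so the iterate runs off to −∞.

diverges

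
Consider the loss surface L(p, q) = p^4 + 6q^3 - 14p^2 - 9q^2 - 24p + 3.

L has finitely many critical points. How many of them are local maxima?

1

L separates as a function of p plus a function of q, so ∇L=0 decouples.
∂L/∂p = 4(p - 3)(p + 1)(p + 2) = 0 at p ∈ {-2, -1, 3}; ∂L/∂q = 18q(q - 1) = 0 at q ∈ {0, 1}.
The Hessian is diagonal: diag(L_pp, L_qq). Second derivatives: L_pp(-2)=20, L_pp(-1)=-16, L_pp(3)=80; L_qq(0)=-18, L_qq(1)=18.
Local maxima occur where both diagonal entries negative: (-1, 0). Count: 1.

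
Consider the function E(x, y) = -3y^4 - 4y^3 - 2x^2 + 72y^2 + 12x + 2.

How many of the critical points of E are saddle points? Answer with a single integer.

1

E separates as a function of x plus a function of y, so ∇E=0 decouples.
∂E/∂x = -4(x - 3) = 0 at x ∈ {3}; ∂E/∂y = -12y(y - 3)(y + 4) = 0 at y ∈ {-4, 0, 3}.
The Hessian is diagonal: diag(E_xx, E_yy). Second derivatives: E_xx(3)=-4; E_yy(-4)=-336, E_yy(0)=144, E_yy(3)=-252.
Saddle points occur where the two diagonal entries have opposite signs: (3, 0). Count: 1.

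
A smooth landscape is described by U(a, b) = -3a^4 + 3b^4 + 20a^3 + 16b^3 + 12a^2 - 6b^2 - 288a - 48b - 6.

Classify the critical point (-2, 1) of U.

The mixed partial ∂²U/∂a∂b is 0, so the Hessian at any point is diag(U_aa, U_bb) = diag(12(-3a^2 + 10a + 2), 12(3b^2 + 8b - 1)).
At (-2, 1): H = diag(-360, 120).
The eigenvalues have opposite signs, so H is indefinite: a saddle point.

saddle point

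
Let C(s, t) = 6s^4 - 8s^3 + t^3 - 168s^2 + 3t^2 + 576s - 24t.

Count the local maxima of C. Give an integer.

1

C separates as a function of s plus a function of t, so ∇C=0 decouples.
∂C/∂s = 24(s - 3)(s - 2)(s + 4) = 0 at s ∈ {-4, 2, 3}; ∂C/∂t = 3(t - 2)(t + 4) = 0 at t ∈ {-4, 2}.
The Hessian is diagonal: diag(C_ss, C_tt). Second derivatives: C_ss(-4)=1008, C_ss(2)=-144, C_ss(3)=168; C_tt(-4)=-18, C_tt(2)=18.
Local maxima occur where both diagonal entries negative: (2, -4). Count: 1.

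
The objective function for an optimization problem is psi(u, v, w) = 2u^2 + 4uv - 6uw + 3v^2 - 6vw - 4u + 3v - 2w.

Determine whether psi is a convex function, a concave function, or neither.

psi is quadratic, so its Hessian is the constant matrix H = [[4, 4, -6], [4, 6, -6], [-6, -6, 0]].
Leading principal minors: 4, 8, -72.
Neither pattern holds ⇒ H is indefinite ⇒ neither convex nor concave.

neither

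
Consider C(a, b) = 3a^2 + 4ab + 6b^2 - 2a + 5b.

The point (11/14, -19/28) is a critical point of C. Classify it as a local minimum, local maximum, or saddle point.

The Hessian of C is constant: H = [[6, 4], [4, 12]].
det(H) = 6·12 − 4² = 56.
det(H) > 0 and tr(H) = 18 > 0, so H is positive definite and the point is a local minimum.

local minimum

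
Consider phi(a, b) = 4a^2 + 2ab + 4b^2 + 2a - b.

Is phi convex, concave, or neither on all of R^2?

phi is quadratic, so its Hessian is the constant matrix H = [[8, 2], [2, 8]].
det(H) = 60, tr(H) = 16.
det(H) > 0 and tr(H) > 0, so H is positive definite everywhere: convex.

convex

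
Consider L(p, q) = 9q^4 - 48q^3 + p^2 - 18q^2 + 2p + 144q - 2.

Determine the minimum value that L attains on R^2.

-483

L(p,q) separates as A(p) + B(q) − 2, so its minimum is min A + min B − 2.
A'(p) = 2p + 2 vanishes at p ∈ {-1}; B'(q) = 36(q - 4)(q - 1)(q + 1) vanishes at q ∈ {-1, 1, 4}.
Local minima of A (where A''>0): A(-1)=-1. Local minima of B: B(-1)=-105, B(4)=-480.
So the global minimum of L is A(-1) + B(4) − 2 = -1 − 480 − 2 = -483, attained at (-1, 4).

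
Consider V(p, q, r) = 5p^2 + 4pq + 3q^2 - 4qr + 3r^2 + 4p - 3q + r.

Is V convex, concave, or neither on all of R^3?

V is quadratic, so its Hessian is the constant matrix H = [[10, 4, 0], [4, 6, -4], [0, -4, 6]].
Leading principal minors: 10, 44, 104.
All positive ⇒ H ≻ 0 ⇒ convex.

convex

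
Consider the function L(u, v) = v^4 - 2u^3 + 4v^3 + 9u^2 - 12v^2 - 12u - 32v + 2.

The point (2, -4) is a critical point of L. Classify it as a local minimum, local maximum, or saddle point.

The mixed partial ∂²L/∂u∂v is 0, so the Hessian at any point is diag(L_uu, L_vv) = diag(6(-2u + 3), 12(v^2 + 2v - 2)).
At (2, -4): H = diag(-6, 72).
The eigenvalues have opposite signs, so H is indefinite: a saddle point.

saddle point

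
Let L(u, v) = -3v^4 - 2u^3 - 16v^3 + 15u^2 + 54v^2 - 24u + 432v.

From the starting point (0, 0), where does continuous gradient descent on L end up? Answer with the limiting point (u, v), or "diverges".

L is separable, so gradient descent decouples: u follows -∂L/∂u, v follows -∂L/∂v.
∂L/∂u = -6(u - 4)(u - 1); at u=0 this is -24, so u increases.
∂L/∂v = -12(v - 3)(v + 3)(v + 4); at v=0 this is 432, so v decreases.
u converges to its nearest critical value 1 (a local min of the u-part); v converges to -3. The iterate converges to (1, -3).

(1, -3)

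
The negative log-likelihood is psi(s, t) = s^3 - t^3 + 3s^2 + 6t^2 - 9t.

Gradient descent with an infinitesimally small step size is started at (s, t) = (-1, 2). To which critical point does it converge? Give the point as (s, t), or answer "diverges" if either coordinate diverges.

(0, 1)

psi is separable, so gradient descent decouples: s follows -∂psi/∂s, t follows -∂psi/∂t.
∂psi/∂s = 3s(s + 2); at s=-1 this is -3, so s increases.
∂psi/∂t = -3(t - 3)(t - 1); at t=2 this is 3, so t decreases.
s converges to its nearest critical value 0 (a local min of the s-part); t converges to 1. The iterate converges to (0, 1).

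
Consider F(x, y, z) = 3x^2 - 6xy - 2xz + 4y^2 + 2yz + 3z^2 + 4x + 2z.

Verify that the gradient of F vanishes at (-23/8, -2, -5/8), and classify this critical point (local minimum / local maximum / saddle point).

local minimum

∇F = (6x - 6y - 2z + 4, -6x + 8y + 2z, -2x + 2y + 6z + 2); substituting (-23/8, -2, -5/8) gives ∇F = (0, 0, 0), so (-23/8, -2, -5/8) is indeed a critical point.
The Hessian is constant: H = [[6, -6, -2], [-6, 8, 2], [-2, 2, 6]].
Leading principal minors: Δ₁ = 6, Δ₂ = 12, Δ₃ = 64.
All leading minors are positive, so H is positive definite: a local minimum.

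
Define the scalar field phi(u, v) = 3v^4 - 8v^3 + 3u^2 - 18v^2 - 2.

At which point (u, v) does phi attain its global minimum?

(0, 3)

phi(u,v) separates as P(u) + Q(v) − 2, so its minimum is min P + min Q − 2.
P'(u) = 6u vanishes at u ∈ {0}; Q'(v) = 12v(v - 3)(v + 1) vanishes at v ∈ {-1, 0, 3}.
Local minima of P (where P''>0): P(0)=0. Local minima of Q: Q(-1)=-7, Q(3)=-135.
So the global minimum of phi is P(0) + Q(3) − 2 = 0 − 135 − 2 = -137, attained at (0, 3).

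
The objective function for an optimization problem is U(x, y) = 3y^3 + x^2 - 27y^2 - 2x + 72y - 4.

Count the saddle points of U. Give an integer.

1

U separates as a function of x plus a function of y, so ∇U=0 decouples.
∂U/∂x = 2(x - 1) = 0 at x ∈ {1}; ∂U/∂y = 9(y - 4)(y - 2) = 0 at y ∈ {2, 4}.
The Hessian is diagonal: diag(U_xx, U_yy). Second derivatives: U_xx(1)=2; U_yy(2)=-18, U_yy(4)=18.
Saddle points occur where the two diagonal entries have opposite signs: (1, 2). Count: 1.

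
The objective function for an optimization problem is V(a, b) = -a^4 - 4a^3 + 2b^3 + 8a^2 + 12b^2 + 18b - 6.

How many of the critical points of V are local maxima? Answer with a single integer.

2

V separates as a function of a plus a function of b, so ∇V=0 decouples.
∂V/∂a = -4a(a - 1)(a + 4) = 0 at a ∈ {-4, 0, 1}; ∂V/∂b = 6(b + 1)(b + 3) = 0 at b ∈ {-3, -1}.
The Hessian is diagonal: diag(V_aa, V_bb). Second derivatives: V_aa(-4)=-80, V_aa(0)=16, V_aa(1)=-20; V_bb(-3)=-12, V_bb(-1)=12.
Local maxima occur where both diagonal entries negative: (-4, -3), (1, -3). Count: 2.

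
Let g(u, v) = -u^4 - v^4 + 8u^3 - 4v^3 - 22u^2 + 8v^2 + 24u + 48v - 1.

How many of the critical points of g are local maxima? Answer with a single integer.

4

g separates as a function of u plus a function of v, so ∇g=0 decouples.
∂g/∂u = -4(u - 3)(u - 2)(u - 1) = 0 at u ∈ {1, 2, 3}; ∂g/∂v = -4(v - 2)(v + 2)(v + 3) = 0 at v ∈ {-3, -2, 2}.
The Hessian is diagonal: diag(g_uu, g_vv). Second derivatives: g_uu(1)=-8, g_uu(2)=4, g_uu(3)=-8; g_vv(-3)=-20, g_vv(-2)=16, g_vv(2)=-80.
Local maxima occur where both diagonal entries negative: (1, -3), (1, 2), (3, -3), (3, 2). Count: 4.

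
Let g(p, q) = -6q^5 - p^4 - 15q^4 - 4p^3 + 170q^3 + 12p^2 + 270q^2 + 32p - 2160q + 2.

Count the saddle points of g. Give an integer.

g separates as a function of p plus a function of q, so ∇g=0 decouples.
∂g/∂p = -4(p - 2)(p + 1)(p + 4) = 0 at p ∈ {-4, -1, 2}; ∂g/∂q = -30(q - 3)(q - 2)(q + 3)(q + 4) = 0 at q ∈ {-4, -3, 2, 3}.
The Hessian is diagonal: diag(g_pp, g_qq). Second derivatives: g_pp(-4)=-72, g_pp(-1)=36, g_pp(2)=-72; g_qq(-4)=1260, g_qq(-3)=-900, g_qq(2)=900, g_qq(3)=-1260.
Saddle points occur where the two diagonal entries have opposite signs: (-4, -4), (-4, 2), (-1, -3), (-1, 3), (2, -4), (2, 2). Count: 6.

6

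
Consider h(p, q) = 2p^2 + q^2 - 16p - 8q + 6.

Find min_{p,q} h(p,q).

-42

h(p,q) separates as A(p) + B(q) + 6, so its minimum is min A + min B + 6.
A'(p) = 4p - 16 vanishes at p ∈ {4}; B'(q) = 2q - 8 vanishes at q ∈ {4}.
Local minima of A (where A''>0): A(4)=-32. Local minima of B: B(4)=-16.
So the global minimum of h is A(4) + B(4) + 6 = -32 − 16 + 6 = -42, attained at (4, 4).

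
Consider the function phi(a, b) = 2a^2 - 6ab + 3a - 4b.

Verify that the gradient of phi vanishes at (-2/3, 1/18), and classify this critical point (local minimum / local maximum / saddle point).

∇phi = (4a - 6b + 3, -6a - 4); substituting (-2/3, 1/18) gives ∇phi = (0, 0), so (-2/3, 1/18) is indeed a critical point.
The Hessian of phi is constant: H = [[4, -6], [-6, 0]].
det(H) = 4·0 − (-6)² = -36.
Since det(H) < 0, H is indefinite and the critical point is a saddle point.

saddle point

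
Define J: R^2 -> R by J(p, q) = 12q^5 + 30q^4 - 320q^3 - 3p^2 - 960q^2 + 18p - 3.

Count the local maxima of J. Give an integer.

2

J separates as a function of p plus a function of q, so ∇J=0 decouples.
∂J/∂p = -6(p - 3) = 0 at p ∈ {3}; ∂J/∂q = 60q(q - 4)(q + 2)(q + 4) = 0 at q ∈ {-4, -2, 0, 4}.
The Hessian is diagonal: diag(J_pp, J_qq). Second derivatives: J_pp(3)=-6; J_qq(-4)=-3840, J_qq(-2)=1440, J_qq(0)=-1920, J_qq(4)=11520.
Local maxima occur where both diagonal entries negative: (3, -4), (3, 0). Count: 2.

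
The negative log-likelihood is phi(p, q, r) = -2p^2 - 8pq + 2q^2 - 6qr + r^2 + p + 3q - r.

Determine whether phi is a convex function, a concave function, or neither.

neither

phi is quadratic, so its Hessian is the constant matrix H = [[-4, -8, 0], [-8, 4, -6], [0, -6, 2]].
Leading principal minors: -4, -80, -16.
Neither pattern holds ⇒ H is indefinite ⇒ neither convex nor concave.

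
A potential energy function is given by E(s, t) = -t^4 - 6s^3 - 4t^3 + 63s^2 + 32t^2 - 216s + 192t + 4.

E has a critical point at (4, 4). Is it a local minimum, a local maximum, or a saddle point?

local maximum

The mixed partial ∂²E/∂s∂t is 0, so the Hessian at any point is diag(E_ss, E_tt) = diag(18(-2s + 7), 4(-3t^2 - 6t + 16)).
At (4, 4): H = diag(-18, -224).
Both eigenvalues are negative, so H is negative definite: a local maximum.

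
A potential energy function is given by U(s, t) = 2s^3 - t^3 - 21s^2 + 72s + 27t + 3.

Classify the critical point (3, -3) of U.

saddle point

The mixed partial ∂²U/∂s∂t is 0, so the Hessian at any point is diag(U_ss, U_tt) = diag(6(2s - 7), -6t).
At (3, -3): H = diag(-6, 18).
The eigenvalues have opposite signs, so H is indefinite: a saddle point.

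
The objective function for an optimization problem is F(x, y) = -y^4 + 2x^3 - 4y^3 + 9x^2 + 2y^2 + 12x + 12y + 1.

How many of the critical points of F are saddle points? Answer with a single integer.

3

F separates as a function of x plus a function of y, so ∇F=0 decouples.
∂F/∂x = 6(x + 1)(x + 2) = 0 at x ∈ {-2, -1}; ∂F/∂y = -4(y - 1)(y + 1)(y + 3) = 0 at y ∈ {-3, -1, 1}.
The Hessian is diagonal: diag(F_xx, F_yy). Second derivatives: F_xx(-2)=-6, F_xx(-1)=6; F_yy(-3)=-32, F_yy(-1)=16, F_yy(1)=-32.
Saddle points occur where the two diagonal entries have opposite signs: (-2, -1), (-1, -3), (-1, 1). Count: 3.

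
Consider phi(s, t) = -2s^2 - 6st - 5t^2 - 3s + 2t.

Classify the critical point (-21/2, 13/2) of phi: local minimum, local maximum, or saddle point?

local maximum

The Hessian of phi is constant: H = [[-4, -6], [-6, -10]].
det(H) = (-4)·(-10) − (-6)² = 4.
det(H) > 0 and tr(H) = -14 < 0, so H is negative definite and the point is a local maximum.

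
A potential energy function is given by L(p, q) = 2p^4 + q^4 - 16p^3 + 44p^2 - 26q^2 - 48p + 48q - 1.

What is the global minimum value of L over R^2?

L(p,q) separates as A(p) + B(q) − 1, so its minimum is min A + min B − 1.
A'(p) = 8(p - 3)(p - 2)(p - 1) vanishes at p ∈ {1, 2, 3}; B'(q) = 4(q - 3)(q - 1)(q + 4) vanishes at q ∈ {-4, 1, 3}.
Local minima of A (where A''>0): A(1)=-18, A(3)=-18. Local minima of B: B(-4)=-352, B(3)=-9.
So the global minimum of L is A(1) + B(-4) − 1 = -18 − 352 − 1 = -371, attained at (1, -4).

-371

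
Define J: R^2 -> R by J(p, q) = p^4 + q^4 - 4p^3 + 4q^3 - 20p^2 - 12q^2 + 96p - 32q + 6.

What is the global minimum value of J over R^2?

-337

J(p,q) separates as A(p) + B(q) + 6, so its minimum is min A + min B + 6.
A'(p) = 4(p - 4)(p - 2)(p + 3) vanishes at p ∈ {-3, 2, 4}; B'(q) = 4(q - 2)(q + 1)(q + 4) vanishes at q ∈ {-4, -1, 2}.
Local minima of A (where A''>0): A(-3)=-279, A(4)=64. Local minima of B: B(-4)=-64, B(2)=-64.
So the global minimum of J is A(-3) + B(-4) + 6 = -279 − 64 + 6 = -337, attained at (-3, -4).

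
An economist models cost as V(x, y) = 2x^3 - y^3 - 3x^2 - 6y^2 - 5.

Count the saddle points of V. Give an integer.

V separates as a function of x plus a function of y, so ∇V=0 decouples.
∂V/∂x = 6x(x - 1) = 0 at x ∈ {0, 1}; ∂V/∂y = -3y(y + 4) = 0 at y ∈ {-4, 0}.
The Hessian is diagonal: diag(V_xx, V_yy). Second derivatives: V_xx(0)=-6, V_xx(1)=6; V_yy(-4)=12, V_yy(0)=-12.
Saddle points occur where the two diagonal entries have opposite signs: (0, -4), (1, 0). Count: 2.

2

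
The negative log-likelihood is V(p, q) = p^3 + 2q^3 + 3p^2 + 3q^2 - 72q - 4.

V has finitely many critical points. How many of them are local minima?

1

V separates as a function of p plus a function of q, so ∇V=0 decouples.
∂V/∂p = 3p(p + 2) = 0 at p ∈ {-2, 0}; ∂V/∂q = 6(q - 3)(q + 4) = 0 at q ∈ {-4, 3}.
The Hessian is diagonal: diag(V_pp, V_qq). Second derivatives: V_pp(-2)=-6, V_pp(0)=6; V_qq(-4)=-42, V_qq(3)=42.
Local minima occur where both diagonal entries positive: (0, 3). Count: 1.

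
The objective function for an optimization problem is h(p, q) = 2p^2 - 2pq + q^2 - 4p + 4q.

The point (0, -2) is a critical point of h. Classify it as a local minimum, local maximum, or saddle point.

The Hessian of h is constant: H = [[4, -2], [-2, 2]].
det(H) = 4·2 − (-2)² = 4.
det(H) > 0 and tr(H) = 6 > 0, so H is positive definite and the point is a local minimum.

local minimum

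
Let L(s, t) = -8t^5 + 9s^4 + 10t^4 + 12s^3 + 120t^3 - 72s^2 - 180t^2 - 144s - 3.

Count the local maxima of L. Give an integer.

L separates as a function of s plus a function of t, so ∇L=0 decouples.
∂L/∂s = 36(s - 2)(s + 1)(s + 2) = 0 at s ∈ {-2, -1, 2}; ∂L/∂t = -40t(t - 3)(t - 1)(t + 3) = 0 at t ∈ {-3, 0, 1, 3}.
The Hessian is diagonal: diag(L_ss, L_tt). Second derivatives: L_ss(-2)=144, L_ss(-1)=-108, L_ss(2)=432; L_tt(-3)=2880, L_tt(0)=-360, L_tt(1)=320, L_tt(3)=-1440.
Local maxima occur where both diagonal entries negative: (-1, 0), (-1, 3). Count: 2.

2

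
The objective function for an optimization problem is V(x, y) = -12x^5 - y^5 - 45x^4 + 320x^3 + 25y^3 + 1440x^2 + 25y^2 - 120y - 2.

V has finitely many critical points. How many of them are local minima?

V separates as a function of x plus a function of y, so ∇V=0 decouples.
∂V/∂x = -60x(x - 4)(x + 3)(x + 4) = 0 at x ∈ {-4, -3, 0, 4}; ∂V/∂y = -5(y - 4)(y - 1)(y + 2)(y + 3) = 0 at y ∈ {-3, -2, 1, 4}.
The Hessian is diagonal: diag(V_xx, V_yy). Second derivatives: V_xx(-4)=1920, V_xx(-3)=-1260, V_xx(0)=2880, V_xx(4)=-13440; V_yy(-3)=140, V_yy(-2)=-90, V_yy(1)=180, V_yy(4)=-630.
Local minima occur where both diagonal entries positive: (-4, -3), (-4, 1), (0, -3), (0, 1). Count: 4.

4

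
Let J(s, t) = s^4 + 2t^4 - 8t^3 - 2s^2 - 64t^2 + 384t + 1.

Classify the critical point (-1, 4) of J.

local minimum

The mixed partial ∂²J/∂s∂t is 0, so the Hessian at any point is diag(J_ss, J_tt) = diag(4(3s^2 - 1), 8(3t^2 - 6t - 16)).
At (-1, 4): H = diag(8, 64).
Both eigenvalues are positive, so H is positive definite: a local minimum.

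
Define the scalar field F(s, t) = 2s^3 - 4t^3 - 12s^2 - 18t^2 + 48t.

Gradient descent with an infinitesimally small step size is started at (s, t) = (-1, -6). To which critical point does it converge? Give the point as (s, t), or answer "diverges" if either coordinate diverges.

F is separable, so gradient descent decouples: s follows -∂F/∂s, t follows -∂F/∂t.
∂F/∂s = 6s(s - 4); at s=-1 this is 30, so s decreases.
∂F/∂t = -12(t - 1)(t + 4); at t=-6 this is -168, so t increases.
The s-coordinate has no critical point in that direction and runs off to infinity.

diverges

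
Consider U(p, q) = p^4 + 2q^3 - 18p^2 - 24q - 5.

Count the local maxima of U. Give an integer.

U separates as a function of p plus a function of q, so ∇U=0 decouples.
∂U/∂p = 4p(p - 3)(p + 3) = 0 at p ∈ {-3, 0, 3}; ∂U/∂q = 6(q - 2)(q + 2) = 0 at q ∈ {-2, 2}.
The Hessian is diagonal: diag(U_pp, U_qq). Second derivatives: U_pp(-3)=72, U_pp(0)=-36, U_pp(3)=72; U_qq(-2)=-24, U_qq(2)=24.
Local maxima occur where both diagonal entries negative: (0, -2). Count: 1.

1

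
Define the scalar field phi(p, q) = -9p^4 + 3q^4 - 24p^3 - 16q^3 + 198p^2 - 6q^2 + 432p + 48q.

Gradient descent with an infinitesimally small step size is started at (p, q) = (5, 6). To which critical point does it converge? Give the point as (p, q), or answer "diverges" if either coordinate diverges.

diverges

phi is separable, so gradient descent decouples: p follows -∂phi/∂p, q follows -∂phi/∂q.
∂phi/∂p = -36(p - 3)(p + 1)(p + 4); at p=5 this is -3888, so p increases.
∂phi/∂q = 12(q - 4)(q - 1)(q + 1); at q=6 this is 840, so q decreases.
The p-coordinate has no critical point in that direction and runs off to infinity.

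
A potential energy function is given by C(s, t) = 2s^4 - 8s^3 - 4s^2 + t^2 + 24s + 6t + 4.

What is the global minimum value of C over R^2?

C(s,t) separates as P(s) + Q(t) + 4, so its minimum is min P + min Q + 4.
P'(s) = 8(s - 3)(s - 1)(s + 1) vanishes at s ∈ {-1, 1, 3}; Q'(t) = 2(t + 3) vanishes at t ∈ {-3}.
Local minima of P (where P''>0): P(-1)=-18, P(3)=-18. Local minima of Q: Q(-3)=-9.
So the global minimum of C is P(-1) + Q(-3) + 4 = -18 − 9 + 4 = -23, attained at (-1, -3).

-23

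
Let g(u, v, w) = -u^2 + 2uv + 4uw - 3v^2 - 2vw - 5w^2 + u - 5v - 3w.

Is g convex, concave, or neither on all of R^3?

concave

g is quadratic, so its Hessian is the constant matrix H = [[-2, 2, 4], [2, -6, -2], [4, -2, -10]].
Leading principal minors: -2, 8, -8.
Signs alternate −, +, − ⇒ H ≺ 0 ⇒ concave.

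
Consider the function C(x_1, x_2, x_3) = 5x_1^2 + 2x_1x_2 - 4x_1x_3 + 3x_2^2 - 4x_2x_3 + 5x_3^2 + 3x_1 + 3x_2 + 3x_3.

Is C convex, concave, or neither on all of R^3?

C is quadratic, so its Hessian is the constant matrix H = [[10, 2, -4], [2, 6, -4], [-4, -4, 10]].
Leading principal minors: 10, 56, 368.
All positive ⇒ H ≻ 0 ⇒ convex.

convex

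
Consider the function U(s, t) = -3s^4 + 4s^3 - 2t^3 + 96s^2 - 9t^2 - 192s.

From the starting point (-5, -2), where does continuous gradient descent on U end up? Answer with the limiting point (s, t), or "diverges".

U is separable, so gradient descent decouples: s follows -∂U/∂s, t follows -∂U/∂t.
∂U/∂s = -12(s - 4)(s - 1)(s + 4); at s=-5 this is 648, so s decreases.
∂U/∂t = -6t(t + 3); at t=-2 this is 12, so t decreases.
The s-coordinate has no critical point in that direction and runs off to infinity.

diverges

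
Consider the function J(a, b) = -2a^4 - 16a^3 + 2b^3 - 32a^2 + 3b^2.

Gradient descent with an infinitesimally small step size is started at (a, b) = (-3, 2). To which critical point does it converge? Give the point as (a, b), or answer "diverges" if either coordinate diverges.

J is separable, so gradient descent decouples: a follows -∂J/∂a, b follows -∂J/∂b.
∂J/∂a = -8a(a + 2)(a + 4); at a=-3 this is -24, so a increases.
∂J/∂b = 6b(b + 1); at b=2 this is 36, so b decreases.
a converges to its nearest critical value -2 (a local min of the a-part); b converges to 0. The iterate converges to (-2, 0).

(-2, 0)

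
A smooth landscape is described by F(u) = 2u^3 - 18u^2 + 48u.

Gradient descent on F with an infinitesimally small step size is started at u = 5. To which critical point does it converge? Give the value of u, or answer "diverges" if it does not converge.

4

F'(u) = 6(u - 4)(u - 2), so F'(5) = 18.
Gradient descent moves in the -F' direction, i.e. u is decreasing.
The nearest critical point in that direction is u = 4, where F'' = 12 > 0 (a local minimum). The iterate converges there.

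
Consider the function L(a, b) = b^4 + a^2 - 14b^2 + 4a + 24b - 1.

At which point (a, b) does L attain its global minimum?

L(a,b) separates as P(a) + Q(b) − 1, so its minimum is min P + min Q − 1.
P'(a) = 2a + 4 vanishes at a ∈ {-2}; Q'(b) = 4(b - 2)(b - 1)(b + 3) vanishes at b ∈ {-3, 1, 2}.
Local minima of P (where P''>0): P(-2)=-4. Local minima of Q: Q(-3)=-117, Q(2)=8.
So the global minimum of L is P(-2) + Q(-3) − 1 = -4 − 117 − 1 = -122, attained at (-2, -3).

(-2, -3)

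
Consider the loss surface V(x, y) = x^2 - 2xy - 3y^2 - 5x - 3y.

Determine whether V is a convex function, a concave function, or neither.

neither

V is quadratic, so its Hessian is the constant matrix H = [[2, -2], [-2, -6]].
det(H) = -16, tr(H) = -4.
det(H) < 0, so H is indefinite: neither convex nor concave.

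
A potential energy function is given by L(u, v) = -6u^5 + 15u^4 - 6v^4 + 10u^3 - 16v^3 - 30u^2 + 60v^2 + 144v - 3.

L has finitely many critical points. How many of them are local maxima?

4

L separates as a function of u plus a function of v, so ∇L=0 decouples.
∂L/∂u = -30u(u - 2)(u - 1)(u + 1) = 0 at u ∈ {-1, 0, 1, 2}; ∂L/∂v = -24(v - 2)(v + 1)(v + 3) = 0 at v ∈ {-3, -1, 2}.
The Hessian is diagonal: diag(L_uu, L_vv). Second derivatives: L_uu(-1)=180, L_uu(0)=-60, L_uu(1)=60, L_uu(2)=-180; L_vv(-3)=-240, L_vv(-1)=144, L_vv(2)=-360.
Local maxima occur where both diagonal entries negative: (0, -3), (0, 2), (2, -3), (2, 2). Count: 4.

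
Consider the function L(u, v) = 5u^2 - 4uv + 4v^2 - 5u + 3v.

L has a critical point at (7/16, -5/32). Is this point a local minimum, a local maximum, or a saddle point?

local minimum

The Hessian of L is constant: H = [[10, -4], [-4, 8]].
det(H) = 10·8 − (-4)² = 64.
det(H) > 0 and tr(H) = 18 > 0, so H is positive definite and the point is a local minimum.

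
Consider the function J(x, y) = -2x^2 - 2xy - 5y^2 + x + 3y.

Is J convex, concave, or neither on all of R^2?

J is quadratic, so its Hessian is the constant matrix H = [[-4, -2], [-2, -10]].
det(H) = 36, tr(H) = -14.
det(H) > 0 and tr(H) < 0, so H is negative definite everywhere: concave.

concave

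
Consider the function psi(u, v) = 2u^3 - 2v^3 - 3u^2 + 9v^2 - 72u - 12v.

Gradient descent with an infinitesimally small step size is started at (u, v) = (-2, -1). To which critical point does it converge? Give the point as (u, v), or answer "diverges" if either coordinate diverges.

psi is separable, so gradient descent decouples: u follows -∂psi/∂u, v follows -∂psi/∂v.
∂psi/∂u = 6(u - 4)(u + 3); at u=-2 this is -36, so u increases.
∂psi/∂v = -6(v - 2)(v - 1); at v=-1 this is -36, so v increases.
u converges to its nearest critical value 4 (a local min of the u-part); v converges to 1. The iterate converges to (4, 1).

(4, 1)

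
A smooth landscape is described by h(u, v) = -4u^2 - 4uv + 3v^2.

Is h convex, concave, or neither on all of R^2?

neither

h is quadratic, so its Hessian is the constant matrix H = [[-8, -4], [-4, 6]].
det(H) = -64, tr(H) = -2.
det(H) < 0, so H is indefinite: neither convex nor concave.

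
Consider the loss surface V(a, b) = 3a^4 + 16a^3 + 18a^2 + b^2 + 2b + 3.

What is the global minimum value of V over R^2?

-25

V(a,b) separates as P(a) + Q(b) + 3, so its minimum is min P + min Q + 3.
P'(a) = 12a(a + 1)(a + 3) vanishes at a ∈ {-3, -1, 0}; Q'(b) = 2b + 2 vanishes at b ∈ {-1}.
Local minima of P (where P''>0): P(-3)=-27, P(0)=0. Local minima of Q: Q(-1)=-1.
So the global minimum of V is P(-3) + Q(-1) + 3 = -27 − 1 + 3 = -25, attained at (-3, -1).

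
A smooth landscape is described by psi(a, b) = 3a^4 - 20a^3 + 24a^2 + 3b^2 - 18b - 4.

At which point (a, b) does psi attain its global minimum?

(4, 3)

psi(a,b) separates as P(a) + Q(b) − 4, so its minimum is min P + min Q − 4.
P'(a) = 12a(a - 4)(a - 1) vanishes at a ∈ {0, 1, 4}; Q'(b) = 6b - 18 vanishes at b ∈ {3}.
Local minima of P (where P''>0): P(0)=0, P(4)=-128. Local minima of Q: Q(3)=-27.
So the global minimum of psi is P(4) + Q(3) − 4 = -128 − 27 − 4 = -159, attained at (4, 3).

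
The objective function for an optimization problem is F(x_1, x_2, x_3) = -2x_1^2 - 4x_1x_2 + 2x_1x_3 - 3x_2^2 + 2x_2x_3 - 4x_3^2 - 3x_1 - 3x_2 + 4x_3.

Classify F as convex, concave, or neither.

F is quadratic, so its Hessian is the constant matrix H = [[-4, -4, 2], [-4, -6, 2], [2, 2, -8]].
Leading principal minors: -4, 8, -56.
Signs alternate −, +, − ⇒ H ≺ 0 ⇒ concave.

concave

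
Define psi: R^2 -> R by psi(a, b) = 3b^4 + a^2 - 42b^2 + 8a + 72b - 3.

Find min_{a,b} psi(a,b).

-370

psi(a,b) separates as P(a) + Q(b) − 3, so its minimum is min P + min Q − 3.
P'(a) = 2a + 8 vanishes at a ∈ {-4}; Q'(b) = 12(b - 2)(b - 1)(b + 3) vanishes at b ∈ {-3, 1, 2}.
Local minima of P (where P''>0): P(-4)=-16. Local minima of Q: Q(-3)=-351, Q(2)=24.
So the global minimum of psi is P(-4) + Q(-3) − 3 = -16 − 351 − 3 = -370, attained at (-4, -3).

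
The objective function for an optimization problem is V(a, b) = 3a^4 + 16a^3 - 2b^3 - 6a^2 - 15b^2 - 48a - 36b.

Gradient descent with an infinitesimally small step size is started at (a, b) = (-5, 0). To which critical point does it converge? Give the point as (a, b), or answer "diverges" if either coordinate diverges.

V is separable, so gradient descent decouples: a follows -∂V/∂a, b follows -∂V/∂b.
∂V/∂a = 12(a - 1)(a + 1)(a + 4); at a=-5 this is -288, so a increases.
∂V/∂b = -6(b + 2)(b + 3); at b=0 this is -36, so b increases.
The b-coordinate has no critical point in that direction and runs off to infinity.

diverges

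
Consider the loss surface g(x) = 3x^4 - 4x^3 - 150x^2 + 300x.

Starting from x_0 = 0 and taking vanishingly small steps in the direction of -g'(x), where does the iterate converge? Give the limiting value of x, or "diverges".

-5

g'(x) = 12(x - 5)(x - 1)(x + 5), so g'(0) = 300.
Gradient descent moves in the -g' direction, i.e. x is decreasing.
The nearest critical point in that direction is x = -5, where g'' = 720 > 0 (a local minimum). The iterate converges there.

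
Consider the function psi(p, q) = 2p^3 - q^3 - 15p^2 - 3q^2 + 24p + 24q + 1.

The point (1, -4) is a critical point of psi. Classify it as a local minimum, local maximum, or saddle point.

saddle point

The mixed partial ∂²psi/∂p∂q is 0, so the Hessian at any point is diag(psi_pp, psi_qq) = diag(6(2p - 5), -6(q + 1)).
At (1, -4): H = diag(-18, 18).
The eigenvalues have opposite signs, so H is indefinite: a saddle point.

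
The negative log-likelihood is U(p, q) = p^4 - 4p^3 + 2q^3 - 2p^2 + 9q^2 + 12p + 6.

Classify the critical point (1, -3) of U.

local maximum

The mixed partial ∂²U/∂p∂q is 0, so the Hessian at any point is diag(U_pp, U_qq) = diag(4(3p^2 - 6p - 1), 6(2q + 3)).
At (1, -3): H = diag(-16, -18).
Both eigenvalues are negative, so H is negative definite: a local maximum.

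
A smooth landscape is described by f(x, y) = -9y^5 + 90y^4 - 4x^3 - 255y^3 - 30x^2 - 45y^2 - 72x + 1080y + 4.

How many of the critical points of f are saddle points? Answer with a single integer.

4

f separates as a function of x plus a function of y, so ∇f=0 decouples.
∂f/∂x = -12(x + 2)(x + 3) = 0 at x ∈ {-3, -2}; ∂f/∂y = -45(y - 4)(y - 3)(y - 2)(y + 1) = 0 at y ∈ {-1, 2, 3, 4}.
The Hessian is diagonal: diag(f_xx, f_yy). Second derivatives: f_xx(-3)=12, f_xx(-2)=-12; f_yy(-1)=2700, f_yy(2)=-270, f_yy(3)=180, f_yy(4)=-450.
Saddle points occur where the two diagonal entries have opposite signs: (-3, 2), (-3, 4), (-2, -1), (-2, 3). Count: 4.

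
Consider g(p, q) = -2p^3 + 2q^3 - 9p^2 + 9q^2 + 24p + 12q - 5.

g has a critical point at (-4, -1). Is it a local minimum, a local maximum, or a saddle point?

local minimum

The mixed partial ∂²g/∂p∂q is 0, so the Hessian at any point is diag(g_pp, g_qq) = diag(-6(2p + 3), 6(2q + 3)).
At (-4, -1): H = diag(30, 6).
Both eigenvalues are positive, so H is positive definite: a local minimum.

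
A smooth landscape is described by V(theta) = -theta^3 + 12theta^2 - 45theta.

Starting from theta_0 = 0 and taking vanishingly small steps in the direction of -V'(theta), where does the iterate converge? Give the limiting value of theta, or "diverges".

V'(theta) = -3(theta - 5)(theta - 3), so V'(0) = -45.
Gradient descent moves in the -V' direction, i.e. theta is increasing.
The nearest critical point in that direction is theta = 3, where V'' = 6 > 0 (a local minimum). The iterate converges there.

3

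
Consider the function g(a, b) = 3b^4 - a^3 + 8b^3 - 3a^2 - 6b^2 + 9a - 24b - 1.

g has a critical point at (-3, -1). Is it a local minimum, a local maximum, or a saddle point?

saddle point

The mixed partial ∂²g/∂a∂b is 0, so the Hessian at any point is diag(g_aa, g_bb) = diag(-6(a + 1), 12(3b^2 + 4b - 1)).
At (-3, -1): H = diag(12, -24).
The eigenvalues have opposite signs, so H is indefinite: a saddle point.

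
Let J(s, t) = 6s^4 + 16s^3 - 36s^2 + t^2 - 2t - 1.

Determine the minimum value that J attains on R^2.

J(s,t) separates as P(s) + Q(t) − 1, so its minimum is min P + min Q − 1.
P'(s) = 24s(s - 1)(s + 3) vanishes at s ∈ {-3, 0, 1}; Q'(t) = 2(t - 1) vanishes at t ∈ {1}.
Local minima of P (where P''>0): P(-3)=-270, P(1)=-14. Local minima of Q: Q(1)=-1.
So the global minimum of J is P(-3) + Q(1) − 1 = -270 − 1 − 1 = -272, attained at (-3, 1).

-272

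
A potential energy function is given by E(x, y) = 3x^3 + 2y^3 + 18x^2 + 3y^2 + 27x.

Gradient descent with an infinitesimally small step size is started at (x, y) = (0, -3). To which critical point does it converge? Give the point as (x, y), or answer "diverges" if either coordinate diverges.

E is separable, so gradient descent decouples: x follows -∂E/∂x, y follows -∂E/∂y.
∂E/∂x = 9(x + 1)(x + 3); at x=0 this is 27, so x decreases.
∂E/∂y = 6y(y + 1); at y=-3 this is 36, so y decreases.
The y-coordinate has no critical point in that direction and runs off to infinity.

diverges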